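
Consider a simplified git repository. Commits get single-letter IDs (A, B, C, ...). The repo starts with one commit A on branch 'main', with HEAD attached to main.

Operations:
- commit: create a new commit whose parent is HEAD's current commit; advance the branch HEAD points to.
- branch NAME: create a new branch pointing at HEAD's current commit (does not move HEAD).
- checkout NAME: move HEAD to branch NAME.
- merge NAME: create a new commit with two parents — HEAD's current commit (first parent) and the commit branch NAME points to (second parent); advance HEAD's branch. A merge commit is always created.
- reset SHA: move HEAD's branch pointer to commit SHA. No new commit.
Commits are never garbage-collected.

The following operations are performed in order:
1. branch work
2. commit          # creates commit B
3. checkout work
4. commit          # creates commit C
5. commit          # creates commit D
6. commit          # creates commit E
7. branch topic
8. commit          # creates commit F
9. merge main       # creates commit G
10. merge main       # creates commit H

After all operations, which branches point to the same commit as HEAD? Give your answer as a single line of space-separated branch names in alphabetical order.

Answer: work

Derivation:
After op 1 (branch): HEAD=main@A [main=A work=A]
After op 2 (commit): HEAD=main@B [main=B work=A]
After op 3 (checkout): HEAD=work@A [main=B work=A]
After op 4 (commit): HEAD=work@C [main=B work=C]
After op 5 (commit): HEAD=work@D [main=B work=D]
After op 6 (commit): HEAD=work@E [main=B work=E]
After op 7 (branch): HEAD=work@E [main=B topic=E work=E]
After op 8 (commit): HEAD=work@F [main=B topic=E work=F]
After op 9 (merge): HEAD=work@G [main=B topic=E work=G]
After op 10 (merge): HEAD=work@H [main=B topic=E work=H]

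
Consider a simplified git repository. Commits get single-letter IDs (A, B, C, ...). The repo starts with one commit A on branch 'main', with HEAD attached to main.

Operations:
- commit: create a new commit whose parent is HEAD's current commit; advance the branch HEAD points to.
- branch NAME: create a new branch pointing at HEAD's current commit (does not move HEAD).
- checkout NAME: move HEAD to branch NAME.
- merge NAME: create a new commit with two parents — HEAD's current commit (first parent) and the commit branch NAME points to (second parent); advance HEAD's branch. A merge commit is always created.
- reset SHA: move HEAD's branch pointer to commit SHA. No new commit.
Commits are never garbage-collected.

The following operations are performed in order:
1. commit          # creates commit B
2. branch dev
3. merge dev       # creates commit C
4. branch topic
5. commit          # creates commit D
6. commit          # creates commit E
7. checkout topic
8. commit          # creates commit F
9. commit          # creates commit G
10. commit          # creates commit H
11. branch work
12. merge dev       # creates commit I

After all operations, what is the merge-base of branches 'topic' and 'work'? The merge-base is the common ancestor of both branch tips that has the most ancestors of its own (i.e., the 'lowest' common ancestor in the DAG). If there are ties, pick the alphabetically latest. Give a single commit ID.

Answer: H

Derivation:
After op 1 (commit): HEAD=main@B [main=B]
After op 2 (branch): HEAD=main@B [dev=B main=B]
After op 3 (merge): HEAD=main@C [dev=B main=C]
After op 4 (branch): HEAD=main@C [dev=B main=C topic=C]
After op 5 (commit): HEAD=main@D [dev=B main=D topic=C]
After op 6 (commit): HEAD=main@E [dev=B main=E topic=C]
After op 7 (checkout): HEAD=topic@C [dev=B main=E topic=C]
After op 8 (commit): HEAD=topic@F [dev=B main=E topic=F]
After op 9 (commit): HEAD=topic@G [dev=B main=E topic=G]
After op 10 (commit): HEAD=topic@H [dev=B main=E topic=H]
After op 11 (branch): HEAD=topic@H [dev=B main=E topic=H work=H]
After op 12 (merge): HEAD=topic@I [dev=B main=E topic=I work=H]
ancestors(topic=I): ['A', 'B', 'C', 'F', 'G', 'H', 'I']
ancestors(work=H): ['A', 'B', 'C', 'F', 'G', 'H']
common: ['A', 'B', 'C', 'F', 'G', 'H']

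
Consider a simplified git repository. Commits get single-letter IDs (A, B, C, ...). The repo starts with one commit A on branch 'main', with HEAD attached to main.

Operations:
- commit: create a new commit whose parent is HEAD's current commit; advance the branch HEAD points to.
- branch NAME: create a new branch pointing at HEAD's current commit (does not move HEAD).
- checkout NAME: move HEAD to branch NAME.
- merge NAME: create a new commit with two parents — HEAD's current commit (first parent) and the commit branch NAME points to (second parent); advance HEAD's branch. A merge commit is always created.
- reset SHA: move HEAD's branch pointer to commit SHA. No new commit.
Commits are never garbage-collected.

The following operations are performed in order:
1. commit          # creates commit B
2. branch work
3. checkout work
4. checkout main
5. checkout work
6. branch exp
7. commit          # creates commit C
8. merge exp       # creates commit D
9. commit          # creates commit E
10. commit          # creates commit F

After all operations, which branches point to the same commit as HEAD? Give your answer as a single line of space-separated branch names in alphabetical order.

Answer: work

Derivation:
After op 1 (commit): HEAD=main@B [main=B]
After op 2 (branch): HEAD=main@B [main=B work=B]
After op 3 (checkout): HEAD=work@B [main=B work=B]
After op 4 (checkout): HEAD=main@B [main=B work=B]
After op 5 (checkout): HEAD=work@B [main=B work=B]
After op 6 (branch): HEAD=work@B [exp=B main=B work=B]
After op 7 (commit): HEAD=work@C [exp=B main=B work=C]
After op 8 (merge): HEAD=work@D [exp=B main=B work=D]
After op 9 (commit): HEAD=work@E [exp=B main=B work=E]
After op 10 (commit): HEAD=work@F [exp=B main=B work=F]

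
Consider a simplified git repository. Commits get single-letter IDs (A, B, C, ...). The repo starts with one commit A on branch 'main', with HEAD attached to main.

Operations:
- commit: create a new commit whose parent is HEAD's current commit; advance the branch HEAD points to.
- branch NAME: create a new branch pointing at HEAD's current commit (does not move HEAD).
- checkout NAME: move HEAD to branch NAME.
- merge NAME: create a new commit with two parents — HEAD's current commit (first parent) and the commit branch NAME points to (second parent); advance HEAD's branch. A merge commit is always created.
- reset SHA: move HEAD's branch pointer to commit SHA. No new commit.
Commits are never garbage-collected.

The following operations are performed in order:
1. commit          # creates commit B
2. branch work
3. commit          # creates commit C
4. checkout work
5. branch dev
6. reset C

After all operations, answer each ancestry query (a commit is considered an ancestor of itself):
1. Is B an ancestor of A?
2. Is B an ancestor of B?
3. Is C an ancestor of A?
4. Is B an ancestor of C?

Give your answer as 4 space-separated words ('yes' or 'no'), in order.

After op 1 (commit): HEAD=main@B [main=B]
After op 2 (branch): HEAD=main@B [main=B work=B]
After op 3 (commit): HEAD=main@C [main=C work=B]
After op 4 (checkout): HEAD=work@B [main=C work=B]
After op 5 (branch): HEAD=work@B [dev=B main=C work=B]
After op 6 (reset): HEAD=work@C [dev=B main=C work=C]
ancestors(A) = {A}; B in? no
ancestors(B) = {A,B}; B in? yes
ancestors(A) = {A}; C in? no
ancestors(C) = {A,B,C}; B in? yes

Answer: no yes no yes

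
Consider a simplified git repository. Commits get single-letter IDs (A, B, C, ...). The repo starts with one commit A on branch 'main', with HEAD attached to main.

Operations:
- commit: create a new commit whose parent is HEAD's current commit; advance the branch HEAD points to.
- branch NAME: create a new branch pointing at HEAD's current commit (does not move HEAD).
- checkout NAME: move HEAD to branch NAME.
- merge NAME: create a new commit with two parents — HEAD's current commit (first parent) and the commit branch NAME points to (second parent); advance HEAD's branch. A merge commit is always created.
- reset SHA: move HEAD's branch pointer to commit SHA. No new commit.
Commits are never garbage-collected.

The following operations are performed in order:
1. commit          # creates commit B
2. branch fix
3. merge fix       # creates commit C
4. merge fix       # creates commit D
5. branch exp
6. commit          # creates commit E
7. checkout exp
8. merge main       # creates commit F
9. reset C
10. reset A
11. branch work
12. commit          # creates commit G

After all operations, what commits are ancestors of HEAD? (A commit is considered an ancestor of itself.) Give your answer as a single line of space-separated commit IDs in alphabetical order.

Answer: A G

Derivation:
After op 1 (commit): HEAD=main@B [main=B]
After op 2 (branch): HEAD=main@B [fix=B main=B]
After op 3 (merge): HEAD=main@C [fix=B main=C]
After op 4 (merge): HEAD=main@D [fix=B main=D]
After op 5 (branch): HEAD=main@D [exp=D fix=B main=D]
After op 6 (commit): HEAD=main@E [exp=D fix=B main=E]
After op 7 (checkout): HEAD=exp@D [exp=D fix=B main=E]
After op 8 (merge): HEAD=exp@F [exp=F fix=B main=E]
After op 9 (reset): HEAD=exp@C [exp=C fix=B main=E]
After op 10 (reset): HEAD=exp@A [exp=A fix=B main=E]
After op 11 (branch): HEAD=exp@A [exp=A fix=B main=E work=A]
After op 12 (commit): HEAD=exp@G [exp=G fix=B main=E work=A]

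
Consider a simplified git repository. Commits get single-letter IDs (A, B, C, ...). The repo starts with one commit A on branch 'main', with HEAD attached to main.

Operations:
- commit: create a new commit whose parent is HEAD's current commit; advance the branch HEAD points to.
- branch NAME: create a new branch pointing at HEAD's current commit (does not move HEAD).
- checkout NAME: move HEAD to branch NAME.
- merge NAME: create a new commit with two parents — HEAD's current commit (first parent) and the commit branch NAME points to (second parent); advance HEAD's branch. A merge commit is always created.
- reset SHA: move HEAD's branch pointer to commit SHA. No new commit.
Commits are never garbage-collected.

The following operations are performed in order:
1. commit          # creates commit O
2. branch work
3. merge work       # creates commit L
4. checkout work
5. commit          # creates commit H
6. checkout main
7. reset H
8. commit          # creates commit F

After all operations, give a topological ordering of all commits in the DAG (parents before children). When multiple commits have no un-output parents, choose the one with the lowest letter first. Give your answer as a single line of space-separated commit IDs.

Answer: A O H F L

Derivation:
After op 1 (commit): HEAD=main@O [main=O]
After op 2 (branch): HEAD=main@O [main=O work=O]
After op 3 (merge): HEAD=main@L [main=L work=O]
After op 4 (checkout): HEAD=work@O [main=L work=O]
After op 5 (commit): HEAD=work@H [main=L work=H]
After op 6 (checkout): HEAD=main@L [main=L work=H]
After op 7 (reset): HEAD=main@H [main=H work=H]
After op 8 (commit): HEAD=main@F [main=F work=H]
commit A: parents=[]
commit F: parents=['H']
commit H: parents=['O']
commit L: parents=['O', 'O']
commit O: parents=['A']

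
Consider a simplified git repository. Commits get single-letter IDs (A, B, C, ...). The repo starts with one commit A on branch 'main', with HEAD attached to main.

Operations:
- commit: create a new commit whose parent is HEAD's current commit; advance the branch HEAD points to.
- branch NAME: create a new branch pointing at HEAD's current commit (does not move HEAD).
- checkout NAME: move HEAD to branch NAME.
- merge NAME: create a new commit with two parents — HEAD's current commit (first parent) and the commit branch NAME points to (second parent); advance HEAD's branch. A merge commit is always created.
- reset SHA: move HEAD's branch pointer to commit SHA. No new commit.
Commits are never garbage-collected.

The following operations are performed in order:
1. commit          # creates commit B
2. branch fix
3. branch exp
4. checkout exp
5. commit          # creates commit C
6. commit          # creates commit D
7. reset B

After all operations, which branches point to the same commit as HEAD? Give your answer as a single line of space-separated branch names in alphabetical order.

After op 1 (commit): HEAD=main@B [main=B]
After op 2 (branch): HEAD=main@B [fix=B main=B]
After op 3 (branch): HEAD=main@B [exp=B fix=B main=B]
After op 4 (checkout): HEAD=exp@B [exp=B fix=B main=B]
After op 5 (commit): HEAD=exp@C [exp=C fix=B main=B]
After op 6 (commit): HEAD=exp@D [exp=D fix=B main=B]
After op 7 (reset): HEAD=exp@B [exp=B fix=B main=B]

Answer: exp fix main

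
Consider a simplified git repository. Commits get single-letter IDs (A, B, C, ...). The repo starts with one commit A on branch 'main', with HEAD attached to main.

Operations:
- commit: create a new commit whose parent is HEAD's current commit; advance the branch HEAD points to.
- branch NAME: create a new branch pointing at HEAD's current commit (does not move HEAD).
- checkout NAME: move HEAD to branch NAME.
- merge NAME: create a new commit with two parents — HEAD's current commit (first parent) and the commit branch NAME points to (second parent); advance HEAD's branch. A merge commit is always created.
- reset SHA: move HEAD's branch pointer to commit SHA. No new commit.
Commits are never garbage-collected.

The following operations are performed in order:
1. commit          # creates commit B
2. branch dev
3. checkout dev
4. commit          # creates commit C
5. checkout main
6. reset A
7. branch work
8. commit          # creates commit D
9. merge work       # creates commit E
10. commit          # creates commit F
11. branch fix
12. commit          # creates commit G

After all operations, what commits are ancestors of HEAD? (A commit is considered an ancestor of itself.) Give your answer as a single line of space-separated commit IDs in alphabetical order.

After op 1 (commit): HEAD=main@B [main=B]
After op 2 (branch): HEAD=main@B [dev=B main=B]
After op 3 (checkout): HEAD=dev@B [dev=B main=B]
After op 4 (commit): HEAD=dev@C [dev=C main=B]
After op 5 (checkout): HEAD=main@B [dev=C main=B]
After op 6 (reset): HEAD=main@A [dev=C main=A]
After op 7 (branch): HEAD=main@A [dev=C main=A work=A]
After op 8 (commit): HEAD=main@D [dev=C main=D work=A]
After op 9 (merge): HEAD=main@E [dev=C main=E work=A]
After op 10 (commit): HEAD=main@F [dev=C main=F work=A]
After op 11 (branch): HEAD=main@F [dev=C fix=F main=F work=A]
After op 12 (commit): HEAD=main@G [dev=C fix=F main=G work=A]

Answer: A D E F G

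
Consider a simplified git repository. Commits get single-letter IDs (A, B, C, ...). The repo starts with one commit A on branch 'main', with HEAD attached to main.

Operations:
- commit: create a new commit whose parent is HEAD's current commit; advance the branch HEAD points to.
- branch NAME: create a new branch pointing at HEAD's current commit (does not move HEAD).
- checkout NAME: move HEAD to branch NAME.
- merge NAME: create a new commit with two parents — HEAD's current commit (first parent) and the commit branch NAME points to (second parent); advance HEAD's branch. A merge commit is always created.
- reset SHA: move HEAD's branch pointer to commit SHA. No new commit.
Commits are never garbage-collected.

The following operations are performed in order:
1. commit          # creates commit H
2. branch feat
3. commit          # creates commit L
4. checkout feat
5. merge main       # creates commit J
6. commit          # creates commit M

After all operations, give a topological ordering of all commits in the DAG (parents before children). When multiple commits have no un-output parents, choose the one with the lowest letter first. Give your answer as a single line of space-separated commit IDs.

Answer: A H L J M

Derivation:
After op 1 (commit): HEAD=main@H [main=H]
After op 2 (branch): HEAD=main@H [feat=H main=H]
After op 3 (commit): HEAD=main@L [feat=H main=L]
After op 4 (checkout): HEAD=feat@H [feat=H main=L]
After op 5 (merge): HEAD=feat@J [feat=J main=L]
After op 6 (commit): HEAD=feat@M [feat=M main=L]
commit A: parents=[]
commit H: parents=['A']
commit J: parents=['H', 'L']
commit L: parents=['H']
commit M: parents=['J']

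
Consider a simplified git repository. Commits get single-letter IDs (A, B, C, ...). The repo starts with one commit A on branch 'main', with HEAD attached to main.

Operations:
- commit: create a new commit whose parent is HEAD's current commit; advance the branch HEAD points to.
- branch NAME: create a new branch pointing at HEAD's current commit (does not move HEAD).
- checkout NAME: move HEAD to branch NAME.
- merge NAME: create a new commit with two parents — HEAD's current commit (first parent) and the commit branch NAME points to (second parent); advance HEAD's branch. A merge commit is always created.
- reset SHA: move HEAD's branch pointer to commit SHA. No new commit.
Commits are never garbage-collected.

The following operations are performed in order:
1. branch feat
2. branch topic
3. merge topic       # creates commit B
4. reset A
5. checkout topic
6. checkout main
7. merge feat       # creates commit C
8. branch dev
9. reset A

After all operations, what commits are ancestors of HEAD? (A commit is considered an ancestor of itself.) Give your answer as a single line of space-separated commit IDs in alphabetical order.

Answer: A

Derivation:
After op 1 (branch): HEAD=main@A [feat=A main=A]
After op 2 (branch): HEAD=main@A [feat=A main=A topic=A]
After op 3 (merge): HEAD=main@B [feat=A main=B topic=A]
After op 4 (reset): HEAD=main@A [feat=A main=A topic=A]
After op 5 (checkout): HEAD=topic@A [feat=A main=A topic=A]
After op 6 (checkout): HEAD=main@A [feat=A main=A topic=A]
After op 7 (merge): HEAD=main@C [feat=A main=C topic=A]
After op 8 (branch): HEAD=main@C [dev=C feat=A main=C topic=A]
After op 9 (reset): HEAD=main@A [dev=C feat=A main=A topic=A]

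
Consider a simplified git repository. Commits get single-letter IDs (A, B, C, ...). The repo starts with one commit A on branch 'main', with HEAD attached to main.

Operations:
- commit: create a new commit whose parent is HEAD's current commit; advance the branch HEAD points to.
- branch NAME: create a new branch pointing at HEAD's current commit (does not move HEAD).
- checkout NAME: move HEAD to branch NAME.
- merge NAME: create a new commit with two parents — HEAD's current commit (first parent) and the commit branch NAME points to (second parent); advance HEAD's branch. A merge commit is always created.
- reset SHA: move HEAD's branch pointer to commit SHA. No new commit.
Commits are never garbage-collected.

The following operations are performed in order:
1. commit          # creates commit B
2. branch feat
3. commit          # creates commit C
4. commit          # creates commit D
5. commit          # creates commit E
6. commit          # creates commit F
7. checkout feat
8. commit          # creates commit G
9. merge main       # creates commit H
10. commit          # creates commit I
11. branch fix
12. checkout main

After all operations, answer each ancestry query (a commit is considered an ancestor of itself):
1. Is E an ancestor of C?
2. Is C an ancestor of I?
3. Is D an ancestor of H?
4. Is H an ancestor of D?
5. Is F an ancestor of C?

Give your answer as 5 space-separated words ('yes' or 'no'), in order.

Answer: no yes yes no no

Derivation:
After op 1 (commit): HEAD=main@B [main=B]
After op 2 (branch): HEAD=main@B [feat=B main=B]
After op 3 (commit): HEAD=main@C [feat=B main=C]
After op 4 (commit): HEAD=main@D [feat=B main=D]
After op 5 (commit): HEAD=main@E [feat=B main=E]
After op 6 (commit): HEAD=main@F [feat=B main=F]
After op 7 (checkout): HEAD=feat@B [feat=B main=F]
After op 8 (commit): HEAD=feat@G [feat=G main=F]
After op 9 (merge): HEAD=feat@H [feat=H main=F]
After op 10 (commit): HEAD=feat@I [feat=I main=F]
After op 11 (branch): HEAD=feat@I [feat=I fix=I main=F]
After op 12 (checkout): HEAD=main@F [feat=I fix=I main=F]
ancestors(C) = {A,B,C}; E in? no
ancestors(I) = {A,B,C,D,E,F,G,H,I}; C in? yes
ancestors(H) = {A,B,C,D,E,F,G,H}; D in? yes
ancestors(D) = {A,B,C,D}; H in? no
ancestors(C) = {A,B,C}; F in? no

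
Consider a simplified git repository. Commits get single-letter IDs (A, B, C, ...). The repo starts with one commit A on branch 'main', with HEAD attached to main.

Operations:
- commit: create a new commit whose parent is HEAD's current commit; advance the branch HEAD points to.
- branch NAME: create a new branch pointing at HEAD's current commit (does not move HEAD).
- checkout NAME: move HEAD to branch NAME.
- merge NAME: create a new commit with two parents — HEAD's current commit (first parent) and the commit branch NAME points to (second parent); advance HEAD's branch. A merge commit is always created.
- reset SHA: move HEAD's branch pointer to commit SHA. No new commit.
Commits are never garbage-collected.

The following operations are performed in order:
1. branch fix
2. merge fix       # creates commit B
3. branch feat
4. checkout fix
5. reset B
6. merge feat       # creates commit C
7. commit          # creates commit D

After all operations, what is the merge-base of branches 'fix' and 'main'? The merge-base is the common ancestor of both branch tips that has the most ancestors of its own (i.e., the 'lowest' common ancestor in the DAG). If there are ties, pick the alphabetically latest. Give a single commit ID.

Answer: B

Derivation:
After op 1 (branch): HEAD=main@A [fix=A main=A]
After op 2 (merge): HEAD=main@B [fix=A main=B]
After op 3 (branch): HEAD=main@B [feat=B fix=A main=B]
After op 4 (checkout): HEAD=fix@A [feat=B fix=A main=B]
After op 5 (reset): HEAD=fix@B [feat=B fix=B main=B]
After op 6 (merge): HEAD=fix@C [feat=B fix=C main=B]
After op 7 (commit): HEAD=fix@D [feat=B fix=D main=B]
ancestors(fix=D): ['A', 'B', 'C', 'D']
ancestors(main=B): ['A', 'B']
common: ['A', 'B']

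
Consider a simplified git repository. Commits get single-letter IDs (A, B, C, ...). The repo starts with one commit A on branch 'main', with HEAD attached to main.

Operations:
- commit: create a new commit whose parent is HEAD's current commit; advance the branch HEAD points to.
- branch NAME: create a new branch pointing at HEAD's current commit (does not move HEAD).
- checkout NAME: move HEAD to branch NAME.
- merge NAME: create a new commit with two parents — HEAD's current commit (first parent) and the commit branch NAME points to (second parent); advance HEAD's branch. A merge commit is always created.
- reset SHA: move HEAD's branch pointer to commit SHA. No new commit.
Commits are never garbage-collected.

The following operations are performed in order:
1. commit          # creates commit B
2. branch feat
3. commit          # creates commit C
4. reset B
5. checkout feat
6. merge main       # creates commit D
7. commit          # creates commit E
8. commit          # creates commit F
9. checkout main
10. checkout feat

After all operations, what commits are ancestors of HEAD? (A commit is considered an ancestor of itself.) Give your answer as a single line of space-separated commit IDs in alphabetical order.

After op 1 (commit): HEAD=main@B [main=B]
After op 2 (branch): HEAD=main@B [feat=B main=B]
After op 3 (commit): HEAD=main@C [feat=B main=C]
After op 4 (reset): HEAD=main@B [feat=B main=B]
After op 5 (checkout): HEAD=feat@B [feat=B main=B]
After op 6 (merge): HEAD=feat@D [feat=D main=B]
After op 7 (commit): HEAD=feat@E [feat=E main=B]
After op 8 (commit): HEAD=feat@F [feat=F main=B]
After op 9 (checkout): HEAD=main@B [feat=F main=B]
After op 10 (checkout): HEAD=feat@F [feat=F main=B]

Answer: A B D E F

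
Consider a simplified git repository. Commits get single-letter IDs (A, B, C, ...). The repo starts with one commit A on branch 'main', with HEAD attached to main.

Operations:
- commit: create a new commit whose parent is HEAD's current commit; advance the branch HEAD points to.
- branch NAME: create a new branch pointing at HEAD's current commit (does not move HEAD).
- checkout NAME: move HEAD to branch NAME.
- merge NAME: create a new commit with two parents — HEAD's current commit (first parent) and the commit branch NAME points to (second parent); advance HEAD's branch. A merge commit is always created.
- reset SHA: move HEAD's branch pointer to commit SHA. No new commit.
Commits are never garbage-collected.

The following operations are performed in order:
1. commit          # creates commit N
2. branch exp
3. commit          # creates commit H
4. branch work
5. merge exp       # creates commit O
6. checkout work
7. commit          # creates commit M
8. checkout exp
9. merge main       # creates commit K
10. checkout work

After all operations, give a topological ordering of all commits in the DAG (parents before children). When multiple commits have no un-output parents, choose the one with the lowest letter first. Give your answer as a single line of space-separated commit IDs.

Answer: A N H M O K

Derivation:
After op 1 (commit): HEAD=main@N [main=N]
After op 2 (branch): HEAD=main@N [exp=N main=N]
After op 3 (commit): HEAD=main@H [exp=N main=H]
After op 4 (branch): HEAD=main@H [exp=N main=H work=H]
After op 5 (merge): HEAD=main@O [exp=N main=O work=H]
After op 6 (checkout): HEAD=work@H [exp=N main=O work=H]
After op 7 (commit): HEAD=work@M [exp=N main=O work=M]
After op 8 (checkout): HEAD=exp@N [exp=N main=O work=M]
After op 9 (merge): HEAD=exp@K [exp=K main=O work=M]
After op 10 (checkout): HEAD=work@M [exp=K main=O work=M]
commit A: parents=[]
commit H: parents=['N']
commit K: parents=['N', 'O']
commit M: parents=['H']
commit N: parents=['A']
commit O: parents=['H', 'N']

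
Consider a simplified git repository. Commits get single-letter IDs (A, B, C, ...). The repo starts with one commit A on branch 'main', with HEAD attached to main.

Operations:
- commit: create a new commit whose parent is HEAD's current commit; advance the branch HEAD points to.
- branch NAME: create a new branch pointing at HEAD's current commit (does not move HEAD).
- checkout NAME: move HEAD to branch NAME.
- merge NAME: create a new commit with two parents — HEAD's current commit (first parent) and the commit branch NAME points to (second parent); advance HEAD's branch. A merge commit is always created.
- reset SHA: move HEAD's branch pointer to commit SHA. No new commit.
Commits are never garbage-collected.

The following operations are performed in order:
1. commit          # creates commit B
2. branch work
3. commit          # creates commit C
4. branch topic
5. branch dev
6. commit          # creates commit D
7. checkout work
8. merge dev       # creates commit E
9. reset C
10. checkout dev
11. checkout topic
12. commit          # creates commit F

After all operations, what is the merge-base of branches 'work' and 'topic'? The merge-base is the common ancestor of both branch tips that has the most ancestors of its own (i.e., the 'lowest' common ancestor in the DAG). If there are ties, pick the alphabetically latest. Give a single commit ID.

Answer: C

Derivation:
After op 1 (commit): HEAD=main@B [main=B]
After op 2 (branch): HEAD=main@B [main=B work=B]
After op 3 (commit): HEAD=main@C [main=C work=B]
After op 4 (branch): HEAD=main@C [main=C topic=C work=B]
After op 5 (branch): HEAD=main@C [dev=C main=C topic=C work=B]
After op 6 (commit): HEAD=main@D [dev=C main=D topic=C work=B]
After op 7 (checkout): HEAD=work@B [dev=C main=D topic=C work=B]
After op 8 (merge): HEAD=work@E [dev=C main=D topic=C work=E]
After op 9 (reset): HEAD=work@C [dev=C main=D topic=C work=C]
After op 10 (checkout): HEAD=dev@C [dev=C main=D topic=C work=C]
After op 11 (checkout): HEAD=topic@C [dev=C main=D topic=C work=C]
After op 12 (commit): HEAD=topic@F [dev=C main=D topic=F work=C]
ancestors(work=C): ['A', 'B', 'C']
ancestors(topic=F): ['A', 'B', 'C', 'F']
common: ['A', 'B', 'C']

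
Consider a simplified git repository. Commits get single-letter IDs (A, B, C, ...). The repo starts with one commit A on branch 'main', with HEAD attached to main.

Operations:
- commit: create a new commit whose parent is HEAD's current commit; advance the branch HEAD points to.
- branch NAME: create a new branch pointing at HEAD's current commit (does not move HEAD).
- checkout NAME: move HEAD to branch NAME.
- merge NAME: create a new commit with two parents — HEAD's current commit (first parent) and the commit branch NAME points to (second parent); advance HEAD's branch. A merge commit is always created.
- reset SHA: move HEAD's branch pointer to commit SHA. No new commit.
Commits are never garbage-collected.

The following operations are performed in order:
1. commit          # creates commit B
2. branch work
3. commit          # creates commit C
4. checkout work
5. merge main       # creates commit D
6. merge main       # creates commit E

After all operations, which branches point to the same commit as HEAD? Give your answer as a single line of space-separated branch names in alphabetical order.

After op 1 (commit): HEAD=main@B [main=B]
After op 2 (branch): HEAD=main@B [main=B work=B]
After op 3 (commit): HEAD=main@C [main=C work=B]
After op 4 (checkout): HEAD=work@B [main=C work=B]
After op 5 (merge): HEAD=work@D [main=C work=D]
After op 6 (merge): HEAD=work@E [main=C work=E]

Answer: work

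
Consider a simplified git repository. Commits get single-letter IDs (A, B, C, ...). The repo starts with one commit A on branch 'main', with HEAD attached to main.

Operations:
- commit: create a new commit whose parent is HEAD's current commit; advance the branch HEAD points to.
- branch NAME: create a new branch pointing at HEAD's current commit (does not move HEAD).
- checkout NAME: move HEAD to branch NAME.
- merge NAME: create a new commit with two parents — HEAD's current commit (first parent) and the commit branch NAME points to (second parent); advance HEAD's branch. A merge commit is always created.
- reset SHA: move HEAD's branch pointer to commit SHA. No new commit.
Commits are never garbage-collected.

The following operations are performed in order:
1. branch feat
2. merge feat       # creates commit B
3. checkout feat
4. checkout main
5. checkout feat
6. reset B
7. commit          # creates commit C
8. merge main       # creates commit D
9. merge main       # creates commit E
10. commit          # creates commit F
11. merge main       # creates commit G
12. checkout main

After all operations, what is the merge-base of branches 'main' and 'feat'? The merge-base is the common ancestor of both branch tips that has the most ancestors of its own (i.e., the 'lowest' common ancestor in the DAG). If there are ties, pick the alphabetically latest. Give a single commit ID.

After op 1 (branch): HEAD=main@A [feat=A main=A]
After op 2 (merge): HEAD=main@B [feat=A main=B]
After op 3 (checkout): HEAD=feat@A [feat=A main=B]
After op 4 (checkout): HEAD=main@B [feat=A main=B]
After op 5 (checkout): HEAD=feat@A [feat=A main=B]
After op 6 (reset): HEAD=feat@B [feat=B main=B]
After op 7 (commit): HEAD=feat@C [feat=C main=B]
After op 8 (merge): HEAD=feat@D [feat=D main=B]
After op 9 (merge): HEAD=feat@E [feat=E main=B]
After op 10 (commit): HEAD=feat@F [feat=F main=B]
After op 11 (merge): HEAD=feat@G [feat=G main=B]
After op 12 (checkout): HEAD=main@B [feat=G main=B]
ancestors(main=B): ['A', 'B']
ancestors(feat=G): ['A', 'B', 'C', 'D', 'E', 'F', 'G']
common: ['A', 'B']

Answer: B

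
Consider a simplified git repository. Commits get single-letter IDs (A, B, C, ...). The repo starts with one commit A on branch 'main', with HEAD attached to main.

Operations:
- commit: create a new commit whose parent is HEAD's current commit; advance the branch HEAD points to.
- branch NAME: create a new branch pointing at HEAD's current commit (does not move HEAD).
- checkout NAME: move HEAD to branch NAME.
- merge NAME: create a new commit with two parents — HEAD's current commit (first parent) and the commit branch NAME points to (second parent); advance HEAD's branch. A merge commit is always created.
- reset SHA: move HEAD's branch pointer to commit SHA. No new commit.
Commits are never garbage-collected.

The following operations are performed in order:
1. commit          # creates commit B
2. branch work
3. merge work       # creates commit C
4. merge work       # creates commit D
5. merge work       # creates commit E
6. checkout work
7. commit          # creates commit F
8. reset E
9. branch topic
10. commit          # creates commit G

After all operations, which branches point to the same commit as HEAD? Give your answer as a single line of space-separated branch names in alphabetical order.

After op 1 (commit): HEAD=main@B [main=B]
After op 2 (branch): HEAD=main@B [main=B work=B]
After op 3 (merge): HEAD=main@C [main=C work=B]
After op 4 (merge): HEAD=main@D [main=D work=B]
After op 5 (merge): HEAD=main@E [main=E work=B]
After op 6 (checkout): HEAD=work@B [main=E work=B]
After op 7 (commit): HEAD=work@F [main=E work=F]
After op 8 (reset): HEAD=work@E [main=E work=E]
After op 9 (branch): HEAD=work@E [main=E topic=E work=E]
After op 10 (commit): HEAD=work@G [main=E topic=E work=G]

Answer: work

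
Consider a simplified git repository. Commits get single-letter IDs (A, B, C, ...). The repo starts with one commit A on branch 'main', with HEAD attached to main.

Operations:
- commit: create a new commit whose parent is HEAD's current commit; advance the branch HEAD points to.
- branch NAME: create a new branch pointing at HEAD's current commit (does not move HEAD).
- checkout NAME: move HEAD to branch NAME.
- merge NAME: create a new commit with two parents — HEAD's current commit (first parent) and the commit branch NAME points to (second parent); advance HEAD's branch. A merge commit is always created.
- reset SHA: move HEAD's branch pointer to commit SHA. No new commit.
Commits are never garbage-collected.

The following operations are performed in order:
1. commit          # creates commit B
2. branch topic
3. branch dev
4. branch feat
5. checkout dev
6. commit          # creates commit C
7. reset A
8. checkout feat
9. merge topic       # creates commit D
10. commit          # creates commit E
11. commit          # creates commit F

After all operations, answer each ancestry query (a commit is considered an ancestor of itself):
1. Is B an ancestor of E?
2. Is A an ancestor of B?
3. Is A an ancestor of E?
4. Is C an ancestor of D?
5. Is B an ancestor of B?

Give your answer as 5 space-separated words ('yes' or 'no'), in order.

After op 1 (commit): HEAD=main@B [main=B]
After op 2 (branch): HEAD=main@B [main=B topic=B]
After op 3 (branch): HEAD=main@B [dev=B main=B topic=B]
After op 4 (branch): HEAD=main@B [dev=B feat=B main=B topic=B]
After op 5 (checkout): HEAD=dev@B [dev=B feat=B main=B topic=B]
After op 6 (commit): HEAD=dev@C [dev=C feat=B main=B topic=B]
After op 7 (reset): HEAD=dev@A [dev=A feat=B main=B topic=B]
After op 8 (checkout): HEAD=feat@B [dev=A feat=B main=B topic=B]
After op 9 (merge): HEAD=feat@D [dev=A feat=D main=B topic=B]
After op 10 (commit): HEAD=feat@E [dev=A feat=E main=B topic=B]
After op 11 (commit): HEAD=feat@F [dev=A feat=F main=B topic=B]
ancestors(E) = {A,B,D,E}; B in? yes
ancestors(B) = {A,B}; A in? yes
ancestors(E) = {A,B,D,E}; A in? yes
ancestors(D) = {A,B,D}; C in? no
ancestors(B) = {A,B}; B in? yes

Answer: yes yes yes no yes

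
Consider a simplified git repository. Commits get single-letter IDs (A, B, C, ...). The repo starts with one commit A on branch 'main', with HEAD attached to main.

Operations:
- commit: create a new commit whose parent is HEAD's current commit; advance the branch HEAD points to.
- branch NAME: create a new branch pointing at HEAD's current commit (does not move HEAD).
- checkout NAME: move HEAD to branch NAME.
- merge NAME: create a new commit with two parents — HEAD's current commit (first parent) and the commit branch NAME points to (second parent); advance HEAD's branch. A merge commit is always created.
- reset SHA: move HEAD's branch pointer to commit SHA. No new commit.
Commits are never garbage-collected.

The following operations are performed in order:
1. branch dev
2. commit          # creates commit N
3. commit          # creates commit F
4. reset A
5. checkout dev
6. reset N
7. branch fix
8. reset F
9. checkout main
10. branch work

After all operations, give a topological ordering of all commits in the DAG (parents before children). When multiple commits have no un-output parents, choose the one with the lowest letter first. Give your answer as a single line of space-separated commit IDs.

After op 1 (branch): HEAD=main@A [dev=A main=A]
After op 2 (commit): HEAD=main@N [dev=A main=N]
After op 3 (commit): HEAD=main@F [dev=A main=F]
After op 4 (reset): HEAD=main@A [dev=A main=A]
After op 5 (checkout): HEAD=dev@A [dev=A main=A]
After op 6 (reset): HEAD=dev@N [dev=N main=A]
After op 7 (branch): HEAD=dev@N [dev=N fix=N main=A]
After op 8 (reset): HEAD=dev@F [dev=F fix=N main=A]
After op 9 (checkout): HEAD=main@A [dev=F fix=N main=A]
After op 10 (branch): HEAD=main@A [dev=F fix=N main=A work=A]
commit A: parents=[]
commit F: parents=['N']
commit N: parents=['A']

Answer: A N F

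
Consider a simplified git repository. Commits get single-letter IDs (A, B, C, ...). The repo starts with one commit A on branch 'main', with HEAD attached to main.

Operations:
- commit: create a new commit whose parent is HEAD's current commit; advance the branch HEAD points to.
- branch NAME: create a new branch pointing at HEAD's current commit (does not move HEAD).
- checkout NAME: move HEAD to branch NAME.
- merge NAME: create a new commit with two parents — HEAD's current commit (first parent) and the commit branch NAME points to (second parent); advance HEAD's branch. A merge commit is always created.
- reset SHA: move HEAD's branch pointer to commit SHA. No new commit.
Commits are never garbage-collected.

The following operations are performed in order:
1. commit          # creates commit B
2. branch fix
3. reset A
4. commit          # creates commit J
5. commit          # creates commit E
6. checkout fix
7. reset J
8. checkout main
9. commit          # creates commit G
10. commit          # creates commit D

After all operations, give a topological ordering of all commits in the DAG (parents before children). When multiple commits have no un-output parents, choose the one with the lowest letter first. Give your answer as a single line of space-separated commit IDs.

Answer: A B J E G D

Derivation:
After op 1 (commit): HEAD=main@B [main=B]
After op 2 (branch): HEAD=main@B [fix=B main=B]
After op 3 (reset): HEAD=main@A [fix=B main=A]
After op 4 (commit): HEAD=main@J [fix=B main=J]
After op 5 (commit): HEAD=main@E [fix=B main=E]
After op 6 (checkout): HEAD=fix@B [fix=B main=E]
After op 7 (reset): HEAD=fix@J [fix=J main=E]
After op 8 (checkout): HEAD=main@E [fix=J main=E]
After op 9 (commit): HEAD=main@G [fix=J main=G]
After op 10 (commit): HEAD=main@D [fix=J main=D]
commit A: parents=[]
commit B: parents=['A']
commit D: parents=['G']
commit E: parents=['J']
commit G: parents=['E']
commit J: parents=['A']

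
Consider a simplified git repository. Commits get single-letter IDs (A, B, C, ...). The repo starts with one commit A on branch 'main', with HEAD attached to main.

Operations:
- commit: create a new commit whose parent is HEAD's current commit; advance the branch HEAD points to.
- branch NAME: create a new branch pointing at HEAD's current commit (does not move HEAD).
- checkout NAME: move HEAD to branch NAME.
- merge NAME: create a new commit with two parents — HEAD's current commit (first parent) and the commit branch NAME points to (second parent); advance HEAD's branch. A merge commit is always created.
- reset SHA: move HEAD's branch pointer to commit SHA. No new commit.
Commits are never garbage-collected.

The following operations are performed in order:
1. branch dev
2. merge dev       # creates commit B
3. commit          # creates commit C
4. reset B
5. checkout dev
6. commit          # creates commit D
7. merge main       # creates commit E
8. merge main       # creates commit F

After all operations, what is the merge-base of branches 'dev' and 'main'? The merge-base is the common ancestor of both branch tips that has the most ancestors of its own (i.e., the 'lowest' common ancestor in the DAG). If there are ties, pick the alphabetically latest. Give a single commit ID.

Answer: B

Derivation:
After op 1 (branch): HEAD=main@A [dev=A main=A]
After op 2 (merge): HEAD=main@B [dev=A main=B]
After op 3 (commit): HEAD=main@C [dev=A main=C]
After op 4 (reset): HEAD=main@B [dev=A main=B]
After op 5 (checkout): HEAD=dev@A [dev=A main=B]
After op 6 (commit): HEAD=dev@D [dev=D main=B]
After op 7 (merge): HEAD=dev@E [dev=E main=B]
After op 8 (merge): HEAD=dev@F [dev=F main=B]
ancestors(dev=F): ['A', 'B', 'D', 'E', 'F']
ancestors(main=B): ['A', 'B']
common: ['A', 'B']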